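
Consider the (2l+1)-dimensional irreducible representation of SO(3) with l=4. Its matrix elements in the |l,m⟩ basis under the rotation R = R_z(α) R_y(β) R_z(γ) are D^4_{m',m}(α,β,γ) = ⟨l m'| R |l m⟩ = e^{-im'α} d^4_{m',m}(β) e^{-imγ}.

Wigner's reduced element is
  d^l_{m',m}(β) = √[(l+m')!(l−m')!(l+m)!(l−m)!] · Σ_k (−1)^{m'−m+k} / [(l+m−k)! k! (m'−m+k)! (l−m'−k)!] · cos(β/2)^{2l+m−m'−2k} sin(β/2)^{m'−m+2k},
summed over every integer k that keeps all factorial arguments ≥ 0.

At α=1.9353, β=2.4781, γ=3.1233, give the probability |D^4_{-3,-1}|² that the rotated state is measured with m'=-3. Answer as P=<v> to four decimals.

First d^4_{-3,-1}(β=2.4781), then the phase factors e^{-i(-3)α} and e^{-i(-1)γ}:
Half-angle: c=0.325695, s=0.945475. N=√(1·5040·6·120)=1904.940944
k∈{2,3} keeps every argument non-negative
  k=2: (−1)^0·1904.9409/(240)·0.3257^6·0.9455^2 = +0.008469
  k=3: (−1)^1·1904.9409/(144)·0.3257^4·0.9455^4 = -0.118949
d^4_{-3,-1}(2.4781) = +0.008469 -0.118949 = -0.110480
|D^4_{-3,-1}|² = |d^4_{-3,-1}(β)|² = (-0.110480)² = 0.012206 (the z-rotation phases have unit modulus)

P=0.0122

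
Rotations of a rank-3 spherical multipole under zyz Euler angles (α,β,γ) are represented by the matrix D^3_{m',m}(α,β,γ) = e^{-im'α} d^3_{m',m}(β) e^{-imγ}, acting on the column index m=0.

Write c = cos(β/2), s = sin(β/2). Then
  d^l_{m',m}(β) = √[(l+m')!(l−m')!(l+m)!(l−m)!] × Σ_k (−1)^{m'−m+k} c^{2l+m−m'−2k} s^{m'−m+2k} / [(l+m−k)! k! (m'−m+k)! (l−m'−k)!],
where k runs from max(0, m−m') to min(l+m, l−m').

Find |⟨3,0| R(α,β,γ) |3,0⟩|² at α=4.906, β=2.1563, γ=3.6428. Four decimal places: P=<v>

P=0.1657

D^3_{0,0}(4.906,2.1563,3.6428) = e^{-i·0·4.906}·d^3_{0,0}(2.1563)·e^{-i·0·3.6428}. Compute d first:
Half-angle: c=0.472959, s=0.881084. N=√(6·6·6·6)=36.000000
The bounds max(0,m−m')=0 and min(l+m,l−m')=3 give 4 terms
  k=0: (−1)^0·36.0000/(36)·0.4730^6·0.8811^0 = +0.011193
  k=1: (−1)^1·36.0000/(4)·0.4730^4·0.8811^2 = -0.349601
  k=2: (−1)^2·36.0000/(4)·0.4730^2·0.8811^4 = +1.213276
  k=3: (−1)^3·36.0000/(36)·0.4730^0·0.8811^6 = -0.467848
d^3_{0,0}(2.1563) = +0.011193 -0.349601 +1.213276 -0.467848 = +0.407021
|D^3_{0,0}|² = |d^3_{0,0}(β)|² = (+0.407021)² = 0.165666 (the z-rotation phases have unit modulus)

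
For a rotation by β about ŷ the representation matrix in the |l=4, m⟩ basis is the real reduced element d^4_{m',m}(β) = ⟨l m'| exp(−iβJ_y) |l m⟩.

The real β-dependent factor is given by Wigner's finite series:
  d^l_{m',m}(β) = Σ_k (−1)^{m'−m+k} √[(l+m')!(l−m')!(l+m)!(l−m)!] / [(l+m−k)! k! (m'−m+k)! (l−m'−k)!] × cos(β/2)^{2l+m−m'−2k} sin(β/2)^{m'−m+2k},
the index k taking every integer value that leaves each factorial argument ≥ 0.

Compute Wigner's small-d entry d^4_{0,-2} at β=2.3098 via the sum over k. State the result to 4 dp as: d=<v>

d^4_{0,-2}(β=2.3098) via Wigner's sum:
Half-angle: c=0.404010, s=0.914755. N=√(24·24·2·720)=910.735966
k: max(0,(-2)−(0))=0 … min(4+(-2),4−(0))=2
  k=0: (−1)^2·910.7360/(96)·0.4040^6·0.9148^2 = +0.034521
  k=1: (−1)^3·910.7360/(36)·0.4040^4·0.9148^4 = -0.471929
  k=2: (−1)^4·910.7360/(96)·0.4040^2·0.9148^6 = +0.907263
d^4_{0,-2}(2.3098) = +0.034521 -0.471929 +0.907263 = +0.469854

d=0.4699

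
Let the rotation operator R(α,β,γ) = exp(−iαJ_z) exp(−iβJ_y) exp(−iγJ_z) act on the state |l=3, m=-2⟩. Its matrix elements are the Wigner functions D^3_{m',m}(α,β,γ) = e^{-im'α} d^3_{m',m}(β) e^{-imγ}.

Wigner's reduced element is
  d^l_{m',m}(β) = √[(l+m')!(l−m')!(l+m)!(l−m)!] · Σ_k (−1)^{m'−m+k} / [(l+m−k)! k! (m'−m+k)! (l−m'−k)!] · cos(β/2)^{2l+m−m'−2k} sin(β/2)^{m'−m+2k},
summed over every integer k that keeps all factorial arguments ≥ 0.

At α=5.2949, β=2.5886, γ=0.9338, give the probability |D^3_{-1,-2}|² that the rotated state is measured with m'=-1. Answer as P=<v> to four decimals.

P=0.0121

D^3_{-1,-2}(5.2949,2.5886,0.9338) = e^{-i·-1·5.2949}·d^3_{-1,-2}(2.5886)·e^{-i·-2·0.9338}. Compute d first:
With c≡cos(β/2)=0.272987 and s≡sin(β/2)=0.962018, N=[2·24·1·120]^{1/2}=75.894664
The bounds max(0,m−m')=0 and min(l+m,l−m')=1 give 2 terms
  k=0: (−1)^1·75.8947/(24)·0.2730^5·0.9620^1 = -0.004612
  k=1: (−1)^2·75.8947/(12)·0.2730^3·0.9620^3 = +0.114552
d^3_{-1,-2}(2.5886) = -0.004612 +0.114552 = +0.109940
|D^3_{-1,-2}|² = |d^3_{-1,-2}(β)|² = (+0.109940)² = 0.012087 (the z-rotation phases have unit modulus)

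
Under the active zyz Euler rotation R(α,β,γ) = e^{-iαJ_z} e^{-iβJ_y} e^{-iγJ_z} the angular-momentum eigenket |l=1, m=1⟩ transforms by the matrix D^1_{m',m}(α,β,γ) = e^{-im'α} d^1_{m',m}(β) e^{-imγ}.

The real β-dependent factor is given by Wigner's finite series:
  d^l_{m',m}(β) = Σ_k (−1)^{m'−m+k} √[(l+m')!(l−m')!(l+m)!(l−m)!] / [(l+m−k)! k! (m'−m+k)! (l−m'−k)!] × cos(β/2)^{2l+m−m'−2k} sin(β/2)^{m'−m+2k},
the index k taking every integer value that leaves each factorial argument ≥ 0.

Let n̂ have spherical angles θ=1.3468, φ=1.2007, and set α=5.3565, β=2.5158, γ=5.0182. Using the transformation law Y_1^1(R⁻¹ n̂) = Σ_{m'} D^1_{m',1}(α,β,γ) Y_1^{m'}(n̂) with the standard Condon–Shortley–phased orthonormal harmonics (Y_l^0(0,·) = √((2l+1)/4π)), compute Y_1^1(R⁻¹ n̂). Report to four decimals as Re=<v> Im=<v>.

Need the full column D^1_{m',1} for m'=−1..1 at α=5.3565, β=2.5158, γ=5.0182.
cos(β/2)=0.307816, sin(β/2)=0.951446
d^1_{-1,1}: single k=2 term ⇒ +0.905250;  D = +0.853940+0.300438i
d^1_{0,1}: single k=1 term ⇒ +0.414181;  D = +0.124696+0.394964i
d^1_{1,1}: single k=0 term ⇒ +0.094750;  D = -0.055121+0.077067i
Y_1^{m'}(θ=1.3468,φ=1.2007) and Σ D·Y over m':
  (+0.8539+0.3004i)·(+0.1218-0.3141i)  (+0.1247+0.3950i)·(+0.1085+0.0000i)  (-0.0551+0.0771i)·(-0.1218-0.3141i)
Y_1^1(R⁻¹ n̂) = +0.242855-0.180790i

Re=0.2429 Im=-0.1808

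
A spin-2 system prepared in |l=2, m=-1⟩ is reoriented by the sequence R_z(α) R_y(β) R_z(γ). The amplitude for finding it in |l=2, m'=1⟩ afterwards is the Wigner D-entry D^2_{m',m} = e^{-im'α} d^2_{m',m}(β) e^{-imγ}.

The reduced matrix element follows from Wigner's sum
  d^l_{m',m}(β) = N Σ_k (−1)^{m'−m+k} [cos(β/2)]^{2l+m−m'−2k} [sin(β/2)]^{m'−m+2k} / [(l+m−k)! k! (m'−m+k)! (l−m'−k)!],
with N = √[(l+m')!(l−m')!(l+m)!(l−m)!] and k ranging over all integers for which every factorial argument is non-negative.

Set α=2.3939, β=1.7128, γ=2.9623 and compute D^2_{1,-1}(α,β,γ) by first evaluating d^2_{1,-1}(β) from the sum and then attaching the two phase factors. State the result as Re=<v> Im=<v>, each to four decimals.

First d^2_{1,-1}(β=1.7128), then the phase factors e^{-i(1)α} and e^{-i(-1)γ}:
Half-angle: c=0.655161, s=0.755489. N=√(6·1·1·6)=6.000000
k: max(0,(-1)−(1))=0 … min(2+(-1),2−(1))=1
  k=0: (−1)^2·6.0000/(2)·0.6552^2·0.7555^2 = +0.734978
  k=1: (−1)^3·6.0000/(6)·0.6552^0·0.7555^4 = -0.325771
d^2_{1,-1}(1.7128) = +0.734978 -0.325771 = +0.409207
Phases: e^{-i·(1)·2.3939}=-0.733260-0.679949i, e^{-i·(-1)·2.9623}=-0.983970+0.178334i ⇒ D=+0.344864+0.220270i

Re=0.3449 Im=0.2203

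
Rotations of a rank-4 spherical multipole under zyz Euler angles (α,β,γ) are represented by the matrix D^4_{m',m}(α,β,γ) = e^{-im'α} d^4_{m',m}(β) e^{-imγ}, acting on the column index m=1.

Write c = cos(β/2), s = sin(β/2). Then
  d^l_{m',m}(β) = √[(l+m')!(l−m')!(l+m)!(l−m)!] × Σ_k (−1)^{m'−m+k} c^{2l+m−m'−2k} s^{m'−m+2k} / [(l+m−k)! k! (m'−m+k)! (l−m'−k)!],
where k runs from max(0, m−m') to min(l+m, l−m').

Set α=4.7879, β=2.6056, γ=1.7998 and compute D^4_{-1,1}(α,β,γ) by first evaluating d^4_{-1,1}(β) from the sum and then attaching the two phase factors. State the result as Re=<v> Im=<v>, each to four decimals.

First d^4_{-1,1}(β=2.6056), then the phase factors e^{-i(-1)α} and e^{-i(1)γ}:
c=cos(2.6056/2)=0.264800, s=sin(2.6056/2)=0.964303; N=√[6·120·120·6]=720.000000
k: max(0,(1)−(-1))=2 … min(4+(1),4−(-1))=5
  k=2: (−1)^0·720.0000/(72)·0.2648^6·0.9643^2 = +0.003206
  k=3: (−1)^1·720.0000/(24)·0.2648^4·0.9643^4 = -0.127540
  k=4: (−1)^2·720.0000/(48)·0.2648^2·0.9643^6 = +0.845685
  k=5: (−1)^3·720.0000/(720)·0.2648^0·0.9643^8 = -0.747669
d^4_{-1,1}(2.6056) = +0.003206 -0.127540 +0.845685 -0.747669 = -0.026318
Phases: e^{-i·(-1)·4.7879}=+0.075439-0.997150i, e^{-i·(1)·1.7998}=-0.227007-0.973893i ⇒ D=+0.026009-0.004024i

Re=0.0260 Im=-0.0040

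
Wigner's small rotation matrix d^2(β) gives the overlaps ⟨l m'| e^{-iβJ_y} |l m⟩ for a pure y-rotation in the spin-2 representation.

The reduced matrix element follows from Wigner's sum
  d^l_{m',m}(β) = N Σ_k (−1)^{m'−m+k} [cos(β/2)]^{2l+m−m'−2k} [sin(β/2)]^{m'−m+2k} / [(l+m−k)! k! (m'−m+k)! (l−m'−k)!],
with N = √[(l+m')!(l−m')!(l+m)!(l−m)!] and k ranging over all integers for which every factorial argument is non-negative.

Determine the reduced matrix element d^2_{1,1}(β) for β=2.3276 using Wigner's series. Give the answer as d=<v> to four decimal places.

d^2_{1,1}(β=2.3276) via Wigner's sum:
Half-angle: c=0.395853, s=0.918314. N=√(6·1·6·1)=6.000000
Admissible k: 0..1 (factorial args all ≥0)
  k=0: (−1)^0·6.0000/(6)·0.3959^4·0.9183^0 = +0.024555
  k=1: (−1)^1·6.0000/(2)·0.3959^2·0.9183^2 = -0.396434
d^2_{1,1}(2.3276) = +0.024555 -0.396434 = -0.371879

d=-0.3719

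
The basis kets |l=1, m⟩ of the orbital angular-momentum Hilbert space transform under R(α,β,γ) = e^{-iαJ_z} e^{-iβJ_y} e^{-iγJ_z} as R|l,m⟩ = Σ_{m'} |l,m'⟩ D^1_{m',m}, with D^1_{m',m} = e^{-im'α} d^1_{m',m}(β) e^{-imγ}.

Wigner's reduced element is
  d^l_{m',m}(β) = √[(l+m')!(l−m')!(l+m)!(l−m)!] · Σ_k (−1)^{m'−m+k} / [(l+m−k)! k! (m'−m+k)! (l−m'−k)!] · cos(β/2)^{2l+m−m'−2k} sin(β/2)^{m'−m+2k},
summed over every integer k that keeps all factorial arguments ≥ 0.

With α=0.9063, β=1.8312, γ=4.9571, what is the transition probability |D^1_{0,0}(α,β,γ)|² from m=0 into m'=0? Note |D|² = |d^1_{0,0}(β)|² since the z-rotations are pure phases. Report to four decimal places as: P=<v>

First d^1_{0,0}(β=1.8312), then the phase factors e^{-i(0)α} and e^{-i(0)γ}:
c=cos(1.8312/2)=0.609315, s=sin(1.8312/2)=0.792928; N=√[1·1·1·1]=1.000000
k∈{0,1} keeps every argument non-negative
  k=0: (−1)^0·1.0000/(1)·0.6093^2·0.7929^0 = +0.371265
  k=1: (−1)^1·1.0000/(1)·0.6093^0·0.7929^2 = -0.628735
d^1_{0,0}(1.8312) = +0.371265 -0.628735 = -0.257471
|D^1_{0,0}|² = |d^1_{0,0}(β)|² = (-0.257471)² = 0.066291 (the z-rotation phases have unit modulus)

P=0.0663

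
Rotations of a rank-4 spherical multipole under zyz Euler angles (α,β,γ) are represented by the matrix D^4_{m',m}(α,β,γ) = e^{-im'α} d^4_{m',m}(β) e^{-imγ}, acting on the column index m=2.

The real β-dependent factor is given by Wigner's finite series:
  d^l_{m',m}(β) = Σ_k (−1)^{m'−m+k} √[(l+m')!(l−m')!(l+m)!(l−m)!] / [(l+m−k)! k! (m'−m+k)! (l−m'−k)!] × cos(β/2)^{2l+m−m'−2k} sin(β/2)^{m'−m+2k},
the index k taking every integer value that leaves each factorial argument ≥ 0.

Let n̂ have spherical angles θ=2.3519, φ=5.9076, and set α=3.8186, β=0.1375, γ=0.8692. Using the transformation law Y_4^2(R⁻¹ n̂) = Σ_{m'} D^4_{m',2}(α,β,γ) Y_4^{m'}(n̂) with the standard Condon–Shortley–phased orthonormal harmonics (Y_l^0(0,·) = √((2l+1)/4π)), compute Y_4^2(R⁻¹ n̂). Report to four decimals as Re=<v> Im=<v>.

Need the full column D^4_{m',2} for m'=−4..4 at α=3.8186, β=0.1375, γ=0.8692.
cos(β/2)=0.997638, sin(β/2)=0.068696
d^4_{-4,2}: single k=6 term ⇒ +0.000001;  D = +0.000000+0.000000i
d^4_{-3,2}: k∈[5..6] ⇒ +0.000017 -0.000000 = +0.000017;  D = -0.000016-0.000005i
d^4_{-2,2}: k∈[4..6] ⇒ +0.000331 -0.000001 +0.000000 = +0.000330;  D = +0.000306-0.000124i
d^4_{-1,2}: k∈[3..5] ⇒ +0.004531 -0.000032 +0.000000 = +0.004499;  D = -0.002194+0.003927i
d^4_{0,2}: k∈[2..4] ⇒ +0.044139 -0.000558 +0.000001 = +0.043582;  D = -0.007270-0.042971i
d^4_{1,2}: k∈[1..3] ⇒ +0.286666 -0.006796 +0.000021 = +0.279892;  D = +0.209279+0.185854i
d^4_{2,2}: k∈[0..2] ⇒ +0.981257 -0.055831 +0.000331 = +0.925756;  D = -0.924637-0.045508i
d^4_{3,2}: k∈[0..1] ⇒ -0.252816 +0.003596 = -0.249220;  D = -0.201695+0.146389i
d^4_{4,2}: single k=0 term ⇒ +0.024619;  D = -0.006471+0.023754i
Y_4^{m'}(θ=2.3519,φ=5.9076) and Σ D·Y over m':
  (+0.0000+0.0000i)·(+0.0077+0.1123i)  (-0.0000-0.0000i)·(-0.1356-0.2850i)  (+0.0003-0.0001i)·(+0.3045+0.2844i)  (-0.0022+0.0039i)·(-0.1034-0.0408i)  (-0.0073-0.0430i)·(-0.3460+0.0000i)  (+0.2093+0.1859i)·(+0.1034-0.0408i)  (-0.9246-0.0455i)·(+0.3045-0.2844i)  (-0.2017+0.1464i)·(+0.1356-0.2850i)  (-0.0065+0.0238i)·(+0.0077-0.1123i)
Y_4^2(R⁻¹ n̂) = -0.245291+0.352616i

Re=-0.2453 Im=0.3526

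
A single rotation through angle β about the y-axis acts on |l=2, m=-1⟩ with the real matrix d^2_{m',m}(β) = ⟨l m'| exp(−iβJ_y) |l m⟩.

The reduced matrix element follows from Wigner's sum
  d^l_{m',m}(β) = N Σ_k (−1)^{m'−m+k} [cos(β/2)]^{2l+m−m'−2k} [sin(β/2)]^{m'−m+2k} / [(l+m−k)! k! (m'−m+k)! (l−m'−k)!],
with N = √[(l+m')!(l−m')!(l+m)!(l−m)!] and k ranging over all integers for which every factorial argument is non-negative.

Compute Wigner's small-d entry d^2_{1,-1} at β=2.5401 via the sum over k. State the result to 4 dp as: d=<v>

d^2_{1,-1}(β=2.5401) via Wigner's sum:
With c≡cos(β/2)=0.296233 and s≡sin(β/2)=0.955116, N=[6·1·1·6]^{1/2}=6.000000
k: max(0,(-1)−(1))=0 … min(2+(-1),2−(1))=1
  k=0: (−1)^2·6.0000/(2)·0.2962^2·0.9551^2 = +0.240160
  k=1: (−1)^3·6.0000/(6)·0.2962^0·0.9551^4 = -0.832193
d^2_{1,-1}(2.5401) = +0.240160 -0.832193 = -0.592033

d=-0.5920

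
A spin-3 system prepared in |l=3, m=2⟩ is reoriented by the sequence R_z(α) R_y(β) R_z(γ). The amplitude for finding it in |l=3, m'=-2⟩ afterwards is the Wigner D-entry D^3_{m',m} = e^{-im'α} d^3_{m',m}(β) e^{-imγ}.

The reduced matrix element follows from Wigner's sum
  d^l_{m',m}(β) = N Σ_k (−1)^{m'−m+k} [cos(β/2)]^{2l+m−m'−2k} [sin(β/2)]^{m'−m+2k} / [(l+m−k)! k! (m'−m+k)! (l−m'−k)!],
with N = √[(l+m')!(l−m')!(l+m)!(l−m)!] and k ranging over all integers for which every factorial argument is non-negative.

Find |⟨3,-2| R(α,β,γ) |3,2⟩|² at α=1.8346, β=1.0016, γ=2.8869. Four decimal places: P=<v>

Split into d^3_{-2,2}(β=1.0016) × two z-phases.
Half-angle: c=0.877199, s=0.480127. N=√(1·120·120·1)=120.000000
Admissible k: 4..5 (factorial args all ≥0)
  k=4: (−1)^0·120.0000/(24)·0.8772^2·0.4801^4 = +0.204452
  k=5: (−1)^1·120.0000/(120)·0.8772^0·0.4801^6 = -0.012250
d^3_{-2,2}(1.0016) = +0.204452 -0.012250 = +0.192202
|D^3_{-2,2}|² = |d^3_{-2,2}(β)|² = (+0.192202)² = 0.036942 (the z-rotation phases have unit modulus)

P=0.0369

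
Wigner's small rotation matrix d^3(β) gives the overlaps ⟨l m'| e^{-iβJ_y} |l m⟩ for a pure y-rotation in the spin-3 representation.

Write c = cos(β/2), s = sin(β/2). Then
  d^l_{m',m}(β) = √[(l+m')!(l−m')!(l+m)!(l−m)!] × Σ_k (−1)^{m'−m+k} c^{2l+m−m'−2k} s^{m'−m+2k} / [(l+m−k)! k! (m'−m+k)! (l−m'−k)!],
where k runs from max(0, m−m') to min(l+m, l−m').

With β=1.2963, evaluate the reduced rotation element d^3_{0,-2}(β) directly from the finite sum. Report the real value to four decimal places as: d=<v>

d^3_{0,-2}(β=1.2963) via Wigner's sum:
c=cos(1.2963/2)=0.797202, s=sin(1.2963/2)=0.603713; N=√[6·6·1·120]=65.726707
Admissible k: 0..1 (factorial args all ≥0)
  k=0: (−1)^2·65.7267/(12)·0.7972^4·0.6037^2 = +0.806296
  k=1: (−1)^3·65.7267/(12)·0.7972^2·0.6037^4 = -0.462401
d^3_{0,-2}(1.2963) = +0.806296 -0.462401 = +0.343896

d=0.3439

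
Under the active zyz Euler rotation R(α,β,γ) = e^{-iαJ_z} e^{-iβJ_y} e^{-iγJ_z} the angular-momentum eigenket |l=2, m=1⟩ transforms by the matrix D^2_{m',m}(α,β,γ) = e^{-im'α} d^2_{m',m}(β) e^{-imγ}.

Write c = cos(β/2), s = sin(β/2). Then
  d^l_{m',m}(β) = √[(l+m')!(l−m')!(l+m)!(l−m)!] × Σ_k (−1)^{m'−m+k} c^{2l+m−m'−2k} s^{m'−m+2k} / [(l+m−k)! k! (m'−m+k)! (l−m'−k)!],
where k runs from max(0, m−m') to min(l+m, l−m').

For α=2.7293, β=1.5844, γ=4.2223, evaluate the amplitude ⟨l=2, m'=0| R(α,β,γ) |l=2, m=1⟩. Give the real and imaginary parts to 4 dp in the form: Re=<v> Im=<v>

First d^2_{0,1}(β=1.5844), then the phase factors e^{-i(0)α} and e^{-i(1)γ}:
Half-angle: c=0.702281, s=0.711900. N=√(2·2·6·1)=4.898979
Admissible k: 1..2 (factorial args all ≥0)
  k=1: (−1)^0·4.8990/(2)·0.7023^3·0.7119^1 = +0.603986
  k=2: (−1)^1·4.8990/(2)·0.7023^1·0.7119^3 = -0.620645
d^2_{0,1}(1.5844) = +0.603986 -0.620645 = -0.016659
Phases: e^{-i·(0)·2.7293}=+1.000000+0.000000i, e^{-i·(1)·4.2223}=-0.470704+0.882291i ⇒ D=+0.007841-0.014698i

Re=0.0078 Im=-0.0147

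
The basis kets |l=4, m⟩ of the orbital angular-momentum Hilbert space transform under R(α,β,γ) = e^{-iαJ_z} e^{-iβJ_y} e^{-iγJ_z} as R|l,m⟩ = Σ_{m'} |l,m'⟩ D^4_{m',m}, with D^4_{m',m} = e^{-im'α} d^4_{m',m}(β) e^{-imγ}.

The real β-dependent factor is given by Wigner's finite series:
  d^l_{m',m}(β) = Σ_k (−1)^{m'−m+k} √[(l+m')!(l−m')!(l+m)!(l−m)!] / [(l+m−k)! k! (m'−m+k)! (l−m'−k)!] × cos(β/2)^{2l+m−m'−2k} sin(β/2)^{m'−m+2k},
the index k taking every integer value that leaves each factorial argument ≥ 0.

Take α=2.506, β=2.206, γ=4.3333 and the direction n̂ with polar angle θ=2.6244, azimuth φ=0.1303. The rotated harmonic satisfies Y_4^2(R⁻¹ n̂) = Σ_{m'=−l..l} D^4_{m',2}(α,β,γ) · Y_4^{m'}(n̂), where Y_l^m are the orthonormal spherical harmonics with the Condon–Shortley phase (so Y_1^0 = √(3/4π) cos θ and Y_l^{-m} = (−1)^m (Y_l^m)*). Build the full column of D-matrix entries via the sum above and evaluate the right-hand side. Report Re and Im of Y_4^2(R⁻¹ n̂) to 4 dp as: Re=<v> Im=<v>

Re=0.2006 Im=0.0077

Need the full column D^4_{m',2} for m'=−4..4 at α=2.506, β=2.206, γ=4.3333.
cos(β/2)=0.450920, sin(β/2)=0.892564
d^4_{-4,2}: single k=6 term ⇒ +0.544021;  D = +0.115213+0.531681i
d^4_{-3,2}: k∈[5..6] ⇒ +0.583018 -0.761448 = -0.178429;  D = -0.073114+0.162761i
d^4_{-2,2}: k∈[4..6] ⇒ +0.393594 -1.233723 +0.402824 = -0.437305;  D = +0.381012-0.214629i
d^4_{-1,2}: k∈[3..5] ⇒ +0.187471 -1.101801 +0.863400 = -0.050930;  D = -0.050548-0.006228i
d^4_{0,2}: k∈[2..4] ⇒ +0.063533 -0.663816 +0.975344 = +0.375061;  D = -0.272328-0.257892i
d^4_{1,2}: k∈[1..3] ⇒ +0.014354 -0.281206 +0.734534 = +0.467682;  D = +0.082360+0.460373i
d^4_{2,2}: k∈[0..2] ⇒ +0.001709 -0.080364 +0.393594 = +0.314940;  D = +0.139412-0.282403i
d^4_{3,2}: k∈[0..1] ⇒ -0.012659 +0.148800 = +0.136141;  D = -0.120967+0.062461i
d^4_{4,2}: single k=0 term ⇒ +0.035437;  D = +0.034990+0.005609i
Y_4^{m'}(θ=2.6244,φ=0.1303) and Σ D·Y over m':
  (+0.1152+0.5317i)·(+0.0229-0.0132i)  (-0.0731+0.1628i)·(-0.1216+0.0501i)  (+0.3810-0.2146i)·(+0.3389-0.0904i)  (-0.0505-0.0062i)·(-0.4614+0.0605i)  (-0.2723-0.2579i)·(+0.0331+0.0000i)  (+0.0824+0.4604i)·(+0.4614+0.0605i)  (+0.1394-0.2824i)·(+0.3389+0.0904i)  (-0.1210+0.0625i)·(+0.1216+0.0501i)  (+0.0350+0.0056i)·(+0.0229+0.0132i)
Y_4^2(R⁻¹ n̂) = +0.200612+0.007745i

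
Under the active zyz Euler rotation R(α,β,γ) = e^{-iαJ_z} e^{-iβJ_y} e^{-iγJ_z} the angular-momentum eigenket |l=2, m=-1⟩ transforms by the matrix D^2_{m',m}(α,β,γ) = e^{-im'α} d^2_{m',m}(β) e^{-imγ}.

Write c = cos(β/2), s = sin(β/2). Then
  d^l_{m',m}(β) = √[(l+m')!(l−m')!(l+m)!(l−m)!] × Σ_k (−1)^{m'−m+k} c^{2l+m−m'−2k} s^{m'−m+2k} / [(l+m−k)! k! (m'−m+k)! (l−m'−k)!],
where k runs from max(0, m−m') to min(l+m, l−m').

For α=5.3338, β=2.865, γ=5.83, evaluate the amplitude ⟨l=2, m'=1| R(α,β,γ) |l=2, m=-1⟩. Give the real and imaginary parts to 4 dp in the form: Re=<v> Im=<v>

D^2_{1,-1}(5.3338,2.865,5.83) = e^{-i·1·5.3338}·d^2_{1,-1}(2.865)·e^{-i·-1·5.83}. Compute d first:
Half-angle: c=0.137856, s=0.990452. N=√(6·1·1·6)=6.000000
k: max(0,(-1)−(1))=0 … min(2+(-1),2−(1))=1
  k=0: (−1)^2·6.0000/(2)·0.1379^2·0.9905^2 = +0.055929
  k=1: (−1)^3·6.0000/(6)·0.1379^0·0.9905^4 = -0.962353
d^2_{1,-1}(2.865) = +0.055929 -0.962353 = -0.906423
D = (+0.582183+0.813058i)·(-0.906423)·(+0.899057-0.437832i) = -0.797107-0.431537i

Re=-0.7971 Im=-0.4315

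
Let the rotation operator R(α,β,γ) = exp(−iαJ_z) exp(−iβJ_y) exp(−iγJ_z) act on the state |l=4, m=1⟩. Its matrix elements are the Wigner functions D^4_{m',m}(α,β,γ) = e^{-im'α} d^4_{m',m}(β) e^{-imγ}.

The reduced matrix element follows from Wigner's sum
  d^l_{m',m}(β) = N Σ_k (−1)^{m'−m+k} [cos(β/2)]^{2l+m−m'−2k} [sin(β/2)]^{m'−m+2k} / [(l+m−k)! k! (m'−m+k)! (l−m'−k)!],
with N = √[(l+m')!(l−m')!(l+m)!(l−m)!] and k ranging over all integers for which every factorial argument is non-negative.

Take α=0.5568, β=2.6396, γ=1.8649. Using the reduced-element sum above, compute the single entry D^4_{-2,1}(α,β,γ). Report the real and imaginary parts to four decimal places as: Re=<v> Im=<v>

D^4_{-2,1}(0.5568,2.6396,1.8649) = e^{-i·-2·0.5568}·d^4_{-2,1}(2.6396)·e^{-i·1·1.8649}. Compute d first:
c=cos(2.6396/2)=0.248369, s=sin(2.6396/2)=0.968665; N=√[2·720·120·6]=1018.233765
Admissible k: 3..5 (factorial args all ≥0)
  k=3: (−1)^0·1018.2338/(72)·0.2484^5·0.9687^3 = +0.012149
  k=4: (−1)^1·1018.2338/(48)·0.2484^3·0.9687^5 = -0.277184
  k=5: (−1)^2·1018.2338/(240)·0.2484^1·0.9687^7 = +0.843239
d^4_{-2,1}(2.6396) = +0.012149 -0.277184 +0.843239 = +0.578203
D = (+0.441434+0.897294i)·(+0.578203)·(-0.289882-0.957062i) = +0.422552-0.394675i

Re=0.4226 Im=-0.3947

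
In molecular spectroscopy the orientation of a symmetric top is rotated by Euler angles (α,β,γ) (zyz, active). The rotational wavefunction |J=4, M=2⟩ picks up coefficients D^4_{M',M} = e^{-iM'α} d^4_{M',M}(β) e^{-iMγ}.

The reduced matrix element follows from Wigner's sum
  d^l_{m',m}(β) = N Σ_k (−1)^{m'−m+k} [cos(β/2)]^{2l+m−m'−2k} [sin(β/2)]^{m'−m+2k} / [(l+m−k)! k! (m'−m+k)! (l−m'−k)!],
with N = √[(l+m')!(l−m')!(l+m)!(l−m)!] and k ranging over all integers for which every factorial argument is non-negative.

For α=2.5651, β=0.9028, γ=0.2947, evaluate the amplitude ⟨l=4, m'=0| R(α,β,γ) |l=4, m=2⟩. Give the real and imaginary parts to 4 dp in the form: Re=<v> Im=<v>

Re=0.3414 Im=-0.2283

D^4_{0,2}(2.5651,0.9028,0.2947) = e^{-i·0·2.5651}·d^4_{0,2}(0.9028)·e^{-i·2·0.2947}. Compute d first:
Half-angle: c=0.899837, s=0.436226. N=√(24·24·720·2)=910.735966
The bounds max(0,m−m')=2 and min(l+m,l−m')=4 give 3 terms
  k=2: (−1)^0·910.7360/(96)·0.8998^6·0.4362^2 = +0.958358
  k=3: (−1)^1·910.7360/(36)·0.8998^4·0.4362^4 = -0.600608
  k=4: (−1)^2·910.7360/(96)·0.8998^2·0.4362^6 = +0.052932
d^4_{0,2}(0.9028) = +0.958358 -0.600608 +0.052932 = +0.410682
Attach z-rotation phases: D = e^{-i(0)(2.5651)}·(+0.410682)·e^{-i(2)(0.2947)} = +0.341389-0.228283i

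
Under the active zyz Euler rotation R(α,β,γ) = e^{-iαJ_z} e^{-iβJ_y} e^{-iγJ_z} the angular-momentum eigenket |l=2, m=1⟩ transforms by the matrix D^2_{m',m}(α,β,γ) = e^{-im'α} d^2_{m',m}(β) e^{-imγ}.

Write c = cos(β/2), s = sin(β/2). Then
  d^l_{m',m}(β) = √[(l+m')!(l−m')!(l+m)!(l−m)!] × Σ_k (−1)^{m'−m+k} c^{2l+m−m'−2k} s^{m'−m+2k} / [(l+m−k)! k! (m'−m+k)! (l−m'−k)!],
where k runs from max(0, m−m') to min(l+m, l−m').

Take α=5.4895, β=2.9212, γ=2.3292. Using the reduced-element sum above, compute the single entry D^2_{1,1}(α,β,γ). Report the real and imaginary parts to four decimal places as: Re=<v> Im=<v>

D^2_{1,1}(5.4895,2.9212,2.3292) = e^{-i·1·5.4895}·d^2_{1,1}(2.9212)·e^{-i·1·2.3292}. Compute d first:
With c≡cos(β/2)=0.109973 and s≡sin(β/2)=0.993935, N=[6·1·6·1]^{1/2}=6.000000
Admissible k: 0..1 (factorial args all ≥0)
  k=0: (−1)^0·6.0000/(6)·0.1100^4·0.9939^0 = +0.000146
  k=1: (−1)^1·6.0000/(2)·0.1100^2·0.9939^2 = -0.035844
d^2_{1,1}(2.9212) = +0.000146 -0.035844 = -0.035697
Phases: e^{-i·(1)·5.4895}=+0.701223+0.712942i, e^{-i·(1)·2.3292}=-0.687763-0.725935i ⇒ D=-0.001259+0.035675i

Re=-0.0013 Im=0.0357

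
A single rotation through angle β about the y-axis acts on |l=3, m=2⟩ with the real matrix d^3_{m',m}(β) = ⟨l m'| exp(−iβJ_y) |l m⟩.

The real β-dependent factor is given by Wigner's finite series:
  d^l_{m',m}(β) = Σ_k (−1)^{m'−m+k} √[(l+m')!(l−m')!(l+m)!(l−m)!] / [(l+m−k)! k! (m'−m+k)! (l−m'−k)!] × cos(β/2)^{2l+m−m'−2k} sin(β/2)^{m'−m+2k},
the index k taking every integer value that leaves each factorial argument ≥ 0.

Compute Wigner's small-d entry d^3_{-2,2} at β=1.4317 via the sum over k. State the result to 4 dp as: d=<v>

d=0.4481

d^3_{-2,2}(β=1.4317) via Wigner's sum:
With c≡cos(β/2)=0.754536 and s≡sin(β/2)=0.656259, N=[1·120·120·1]^{1/2}=120.000000
Admissible k: 4..5 (factorial args all ≥0)
  k=4: (−1)^0·120.0000/(24)·0.7545^2·0.6563^4 = +0.527996
  k=5: (−1)^1·120.0000/(120)·0.7545^0·0.6563^6 = -0.079883
d^3_{-2,2}(1.4317) = +0.527996 -0.079883 = +0.448114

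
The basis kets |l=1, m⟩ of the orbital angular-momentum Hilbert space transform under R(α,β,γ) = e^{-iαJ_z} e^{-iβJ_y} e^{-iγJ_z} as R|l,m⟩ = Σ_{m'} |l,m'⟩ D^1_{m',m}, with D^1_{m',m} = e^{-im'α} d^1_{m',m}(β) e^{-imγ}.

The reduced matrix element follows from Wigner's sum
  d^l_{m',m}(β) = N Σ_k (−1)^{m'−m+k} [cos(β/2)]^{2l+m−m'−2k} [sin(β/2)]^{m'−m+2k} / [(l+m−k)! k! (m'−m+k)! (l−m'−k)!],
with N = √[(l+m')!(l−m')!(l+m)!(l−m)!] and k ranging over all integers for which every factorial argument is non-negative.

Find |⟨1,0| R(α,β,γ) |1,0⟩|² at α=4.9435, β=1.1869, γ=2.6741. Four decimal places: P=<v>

P=0.1403

D^1_{0,0}(4.9435,1.1869,2.6741) = e^{-i·0·4.9435}·d^1_{0,0}(1.1869)·e^{-i·0·2.6741}. Compute d first:
With c≡cos(β/2)=0.829016 and s≡sin(β/2)=0.559224, N=[1·1·1·1]^{1/2}=1.000000
k∈{0,1} keeps every argument non-negative
  k=0: (−1)^0·1.0000/(1)·0.8290^2·0.5592^0 = +0.687268
  k=1: (−1)^1·1.0000/(1)·0.8290^0·0.5592^2 = -0.312732
d^1_{0,0}(1.1869) = +0.687268 -0.312732 = +0.374536
|D^1_{0,0}|² = |d^1_{0,0}(β)|² = (+0.374536)² = 0.140277 (the z-rotation phases have unit modulus)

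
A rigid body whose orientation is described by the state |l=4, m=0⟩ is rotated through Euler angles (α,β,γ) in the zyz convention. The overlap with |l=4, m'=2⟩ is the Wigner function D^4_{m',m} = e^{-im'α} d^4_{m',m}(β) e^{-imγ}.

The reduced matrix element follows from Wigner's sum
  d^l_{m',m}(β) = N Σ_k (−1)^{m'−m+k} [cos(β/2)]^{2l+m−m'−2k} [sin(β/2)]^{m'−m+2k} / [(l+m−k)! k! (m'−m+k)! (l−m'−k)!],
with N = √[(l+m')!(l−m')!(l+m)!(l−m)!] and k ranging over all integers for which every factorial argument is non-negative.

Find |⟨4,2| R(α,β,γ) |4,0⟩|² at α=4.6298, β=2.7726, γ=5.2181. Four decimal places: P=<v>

P=0.0685

Split into d^4_{2,0}(β=2.7726) × two z-phases.
With c≡cos(β/2)=0.183451 and s≡sin(β/2)=0.983029, N=[720·2·24·24]^{1/2}=910.735966
The bounds max(0,m−m')=0 and min(l+m,l−m')=2 give 3 terms
  k=0: (−1)^2·910.7360/(96)·0.1835^6·0.9830^2 = +0.000349
  k=1: (−1)^3·910.7360/(36)·0.1835^4·0.9830^4 = -0.026757
  k=2: (−1)^4·910.7360/(96)·0.1835^2·0.9830^6 = +0.288112
d^4_{2,0}(2.7726) = +0.000349 -0.026757 +0.288112 = +0.261704
|D^4_{2,0}|² = |d^4_{2,0}(β)|² = (+0.261704)² = 0.068489 (the z-rotation phases have unit modulus)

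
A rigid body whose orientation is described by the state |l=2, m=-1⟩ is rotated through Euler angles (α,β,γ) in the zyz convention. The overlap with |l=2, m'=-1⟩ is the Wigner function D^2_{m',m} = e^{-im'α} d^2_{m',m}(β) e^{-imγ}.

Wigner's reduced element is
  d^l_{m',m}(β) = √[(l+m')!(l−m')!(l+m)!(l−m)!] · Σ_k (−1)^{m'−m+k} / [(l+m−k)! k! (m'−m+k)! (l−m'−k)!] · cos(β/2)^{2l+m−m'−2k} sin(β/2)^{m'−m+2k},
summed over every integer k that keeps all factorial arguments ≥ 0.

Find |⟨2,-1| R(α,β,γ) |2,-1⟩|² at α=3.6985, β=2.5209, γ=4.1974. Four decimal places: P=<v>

First d^2_{-1,-1}(β=2.5209), then the phase factors e^{-i(-1)α} and e^{-i(-1)γ}:
With c≡cos(β/2)=0.305388 and s≡sin(β/2)=0.952228, N=[1·6·1·6]^{1/2}=6.000000
k∈{0,1} keeps every argument non-negative
  k=0: (−1)^0·6.0000/(6)·0.3054^4·0.9522^0 = +0.008698
  k=1: (−1)^1·6.0000/(2)·0.3054^2·0.9522^2 = -0.253693
d^2_{-1,-1}(2.5209) = +0.008698 -0.253693 = -0.244995
|D^2_{-1,-1}|² = |d^2_{-1,-1}(β)|² = (-0.244995)² = 0.060023 (the z-rotation phases have unit modulus)

P=0.0600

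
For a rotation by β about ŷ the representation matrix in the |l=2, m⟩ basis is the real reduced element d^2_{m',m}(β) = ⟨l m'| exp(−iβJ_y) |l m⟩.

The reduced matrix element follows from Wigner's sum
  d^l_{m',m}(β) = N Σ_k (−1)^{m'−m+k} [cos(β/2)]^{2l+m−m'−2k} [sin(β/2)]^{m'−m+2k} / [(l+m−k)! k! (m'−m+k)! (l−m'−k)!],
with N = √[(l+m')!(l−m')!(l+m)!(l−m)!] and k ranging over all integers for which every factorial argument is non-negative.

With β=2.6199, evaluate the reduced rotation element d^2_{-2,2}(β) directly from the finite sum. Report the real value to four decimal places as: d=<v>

d=0.8714

d^2_{-2,2}(β=2.6199) via Wigner's sum:
Half-angle: c=0.257898, s=0.966172. N=√(1·24·24·1)=24.000000
k: max(0,(2)−(-2))=4 … min(2+(2),2−(-2))=4
  k=4: (−1)^0·24.0000/(24)·0.2579^0·0.9662^4 = +0.871401
d^2_{-2,2}(2.6199) = +0.871401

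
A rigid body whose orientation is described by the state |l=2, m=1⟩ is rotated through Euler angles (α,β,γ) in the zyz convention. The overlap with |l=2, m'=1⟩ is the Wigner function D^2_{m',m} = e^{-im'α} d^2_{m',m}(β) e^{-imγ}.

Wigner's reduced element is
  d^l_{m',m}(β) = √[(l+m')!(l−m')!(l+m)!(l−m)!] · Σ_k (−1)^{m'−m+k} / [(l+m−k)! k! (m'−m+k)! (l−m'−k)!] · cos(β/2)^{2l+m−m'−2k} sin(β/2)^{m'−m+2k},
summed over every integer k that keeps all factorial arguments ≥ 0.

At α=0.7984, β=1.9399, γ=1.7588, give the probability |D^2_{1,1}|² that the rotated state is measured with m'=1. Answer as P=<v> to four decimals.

P=0.3028

Split into d^2_{1,1}(β=1.9399) × two z-phases.
Half-angle: c=0.565341, s=0.824857. N=√(6·1·6·1)=6.000000
Admissible k: 0..1 (factorial args all ≥0)
  k=0: (−1)^0·6.0000/(6)·0.5653^4·0.8249^0 = +0.102151
  k=1: (−1)^1·6.0000/(2)·0.5653^2·0.8249^2 = -0.652379
d^2_{1,1}(1.9399) = +0.102151 -0.652379 = -0.550228
|D^2_{1,1}|² = |d^2_{1,1}(β)|² = (-0.550228)² = 0.302751 (the z-rotation phases have unit modulus)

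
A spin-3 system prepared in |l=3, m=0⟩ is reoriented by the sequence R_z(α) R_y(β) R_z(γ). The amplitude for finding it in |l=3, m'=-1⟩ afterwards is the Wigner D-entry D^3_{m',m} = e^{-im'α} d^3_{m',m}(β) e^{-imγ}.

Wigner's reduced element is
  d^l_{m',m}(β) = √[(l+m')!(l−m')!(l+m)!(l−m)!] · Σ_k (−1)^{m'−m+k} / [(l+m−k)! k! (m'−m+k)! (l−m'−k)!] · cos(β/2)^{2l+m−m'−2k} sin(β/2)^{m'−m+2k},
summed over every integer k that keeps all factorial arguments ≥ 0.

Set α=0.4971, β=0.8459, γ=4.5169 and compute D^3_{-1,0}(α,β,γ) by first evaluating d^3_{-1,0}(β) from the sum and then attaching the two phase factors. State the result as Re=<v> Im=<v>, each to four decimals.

Re=0.3414 Im=0.1852

Split into d^3_{-1,0}(β=0.8459) × two z-phases.
Half-angle: c=0.911882, s=0.410452. N=√(2·24·6·6)=41.569219
Admissible k: 1..3 (factorial args all ≥0)
  k=1: (−1)^0·41.5692/(12)·0.9119^5·0.4105^1 = +0.896493
  k=2: (−1)^1·41.5692/(4)·0.9119^3·0.4105^3 = -0.544899
  k=3: (−1)^2·41.5692/(12)·0.9119^1·0.4105^5 = +0.036800
d^3_{-1,0}(0.8459) = +0.896493 -0.544899 +0.036800 = +0.388393
Attach z-rotation phases: D = e^{-i(-1)(0.4971)}·(+0.388393)·e^{-i(0)(4.5169)} = +0.341386+0.185216i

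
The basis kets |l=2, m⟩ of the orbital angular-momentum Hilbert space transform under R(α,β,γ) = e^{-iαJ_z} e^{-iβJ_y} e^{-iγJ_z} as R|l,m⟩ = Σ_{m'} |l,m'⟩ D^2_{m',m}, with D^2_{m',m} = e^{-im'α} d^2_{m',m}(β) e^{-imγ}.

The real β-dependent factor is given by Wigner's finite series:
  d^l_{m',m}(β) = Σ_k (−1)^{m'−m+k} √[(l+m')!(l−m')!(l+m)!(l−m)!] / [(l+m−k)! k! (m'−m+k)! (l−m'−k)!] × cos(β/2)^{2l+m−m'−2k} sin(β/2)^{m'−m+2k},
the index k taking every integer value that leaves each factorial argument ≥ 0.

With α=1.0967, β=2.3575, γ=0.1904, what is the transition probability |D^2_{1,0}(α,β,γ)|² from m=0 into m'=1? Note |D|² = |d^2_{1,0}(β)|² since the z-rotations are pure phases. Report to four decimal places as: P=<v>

P=0.3750

First d^2_{1,0}(β=2.3575), then the phase factors e^{-i(1)α} and e^{-i(0)γ}:
Half-angle: c=0.382080, s=0.924129. N=√(6·1·2·2)=4.898979
Admissible k: 0..1 (factorial args all ≥0)
  k=0: (−1)^1·4.8990/(2)·0.3821^3·0.9241^1 = -0.126262
  k=1: (−1)^2·4.8990/(2)·0.3821^1·0.9241^3 = +0.738632
d^2_{1,0}(2.3575) = -0.126262 +0.738632 = +0.612370
|D^2_{1,0}|² = |d^2_{1,0}(β)|² = (+0.612370)² = 0.374997 (the z-rotation phases have unit modulus)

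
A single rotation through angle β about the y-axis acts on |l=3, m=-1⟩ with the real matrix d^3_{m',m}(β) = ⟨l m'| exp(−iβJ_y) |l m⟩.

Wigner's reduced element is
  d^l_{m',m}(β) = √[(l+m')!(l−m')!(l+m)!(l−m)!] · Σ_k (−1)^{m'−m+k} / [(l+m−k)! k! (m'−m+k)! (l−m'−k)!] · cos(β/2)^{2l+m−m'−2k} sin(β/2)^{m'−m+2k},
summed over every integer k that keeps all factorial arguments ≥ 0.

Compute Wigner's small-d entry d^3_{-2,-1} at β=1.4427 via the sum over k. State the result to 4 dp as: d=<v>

d=-0.2727

d^3_{-2,-1}(β=1.4427) via Wigner's sum:
c=cos(1.4427/2)=0.750915, s=sin(1.4427/2)=0.660399; N=√[1·120·2·24]=75.894664
k: max(0,(-1)−(-2))=1 … min(3+(-1),3−(-2))=2
  k=1: (−1)^0·75.8947/(24)·0.7509^5·0.6604^1 = +0.498609
  k=2: (−1)^1·75.8947/(12)·0.7509^3·0.6604^3 = -0.771296
d^3_{-2,-1}(1.4427) = +0.498609 -0.771296 = -0.272688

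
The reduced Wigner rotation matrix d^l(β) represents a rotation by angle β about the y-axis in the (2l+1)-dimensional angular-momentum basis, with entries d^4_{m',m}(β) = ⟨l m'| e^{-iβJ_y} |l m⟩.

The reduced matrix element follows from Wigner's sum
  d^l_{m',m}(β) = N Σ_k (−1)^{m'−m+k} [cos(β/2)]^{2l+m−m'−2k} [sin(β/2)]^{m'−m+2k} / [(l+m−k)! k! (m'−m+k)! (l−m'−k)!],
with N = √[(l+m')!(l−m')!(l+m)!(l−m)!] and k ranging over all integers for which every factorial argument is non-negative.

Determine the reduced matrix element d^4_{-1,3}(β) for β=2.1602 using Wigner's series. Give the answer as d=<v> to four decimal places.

d=-0.4350

d^4_{-1,3}(β=2.1602) via Wigner's sum:
With c≡cos(β/2)=0.471240 and s≡sin(β/2)=0.882005, N=[6·120·5040·1]^{1/2}=1904.940944
The bounds max(0,m−m')=4 and min(l+m,l−m')=5 give 2 terms
  k=4: (−1)^0·1904.9409/(144)·0.4712^4·0.8820^4 = +0.394796
  k=5: (−1)^1·1904.9409/(240)·0.4712^2·0.8820^6 = -0.829814
d^4_{-1,3}(2.1602) = +0.394796 -0.829814 = -0.435019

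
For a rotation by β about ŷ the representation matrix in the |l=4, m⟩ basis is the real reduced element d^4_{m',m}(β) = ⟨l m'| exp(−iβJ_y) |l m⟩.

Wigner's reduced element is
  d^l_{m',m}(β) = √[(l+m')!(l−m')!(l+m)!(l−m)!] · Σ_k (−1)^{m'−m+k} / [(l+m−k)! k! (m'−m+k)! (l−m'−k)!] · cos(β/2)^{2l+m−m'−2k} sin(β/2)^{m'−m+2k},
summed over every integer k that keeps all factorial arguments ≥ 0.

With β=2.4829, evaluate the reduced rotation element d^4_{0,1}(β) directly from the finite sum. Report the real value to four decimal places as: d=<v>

d^4_{0,1}(β=2.4829) via Wigner's sum:
With c≡cos(β/2)=0.323425 and s≡sin(β/2)=0.946254, N=[24·24·120·6]^{1/2}=643.987578
k∈{1,2,3,4} keeps every argument non-negative
  k=1: (−1)^0·643.9876/(144)·0.3234^7·0.9463^1 = +0.001567
  k=2: (−1)^1·643.9876/(24)·0.3234^5·0.9463^3 = -0.080455
  k=3: (−1)^2·643.9876/(24)·0.3234^3·0.9463^5 = +0.688690
  k=4: (−1)^3·643.9876/(144)·0.3234^1·0.9463^7 = -0.982521
d^4_{0,1}(2.4829) = +0.001567 -0.080455 +0.688690 -0.982521 = -0.372720

d=-0.3727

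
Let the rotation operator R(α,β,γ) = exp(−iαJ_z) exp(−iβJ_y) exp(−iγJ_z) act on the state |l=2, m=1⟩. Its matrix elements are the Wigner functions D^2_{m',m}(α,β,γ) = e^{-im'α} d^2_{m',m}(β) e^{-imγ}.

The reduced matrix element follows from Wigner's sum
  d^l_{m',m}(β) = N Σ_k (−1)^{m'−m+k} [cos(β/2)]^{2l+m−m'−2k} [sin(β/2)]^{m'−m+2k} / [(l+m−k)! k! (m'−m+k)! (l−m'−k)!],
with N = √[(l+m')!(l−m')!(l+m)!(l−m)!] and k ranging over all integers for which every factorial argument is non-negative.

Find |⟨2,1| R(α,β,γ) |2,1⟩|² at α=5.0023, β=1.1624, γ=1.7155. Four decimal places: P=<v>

First d^2_{1,1}(β=1.1624), then the phase factors e^{-i(1)α} and e^{-i(1)γ}:
c=cos(1.1624/2)=0.835804, s=sin(1.1624/2)=0.549027; N=√[6·1·6·1]=6.000000
k∈{0,1} keeps every argument non-negative
  k=0: (−1)^0·6.0000/(6)·0.8358^4·0.5490^0 = +0.487999
  k=1: (−1)^1·6.0000/(2)·0.8358^2·0.5490^2 = -0.631711
d^2_{1,1}(1.1624) = +0.487999 -0.631711 = -0.143712
|D^2_{1,1}|² = |d^2_{1,1}(β)|² = (-0.143712)² = 0.020653 (the z-rotation phases have unit modulus)

P=0.0207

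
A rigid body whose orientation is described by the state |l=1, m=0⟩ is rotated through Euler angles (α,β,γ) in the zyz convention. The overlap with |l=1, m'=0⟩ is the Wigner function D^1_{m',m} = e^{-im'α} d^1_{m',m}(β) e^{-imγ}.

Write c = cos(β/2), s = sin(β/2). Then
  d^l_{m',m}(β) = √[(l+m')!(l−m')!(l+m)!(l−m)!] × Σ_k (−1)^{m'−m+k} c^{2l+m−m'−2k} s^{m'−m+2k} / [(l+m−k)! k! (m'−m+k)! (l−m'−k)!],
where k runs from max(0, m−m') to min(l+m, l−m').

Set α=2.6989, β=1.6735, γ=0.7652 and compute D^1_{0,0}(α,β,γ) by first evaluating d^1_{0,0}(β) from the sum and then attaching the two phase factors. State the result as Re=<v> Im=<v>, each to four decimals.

D^1_{0,0}(2.6989,1.6735,0.7652) = e^{-i·0·2.6989}·d^1_{0,0}(1.6735)·e^{-i·0·0.7652}. Compute d first:
c=cos(1.6735/2)=0.669879, s=sin(1.6735/2)=0.742470; N=√[1·1·1·1]=1.000000
The bounds max(0,m−m')=0 and min(l+m,l−m')=1 give 2 terms
  k=0: (−1)^0·1.0000/(1)·0.6699^2·0.7425^0 = +0.448738
  k=1: (−1)^1·1.0000/(1)·0.6699^0·0.7425^2 = -0.551262
d^1_{0,0}(1.6735) = +0.448738 -0.551262 = -0.102523
Attach z-rotation phases: D = e^{-i(0)(2.6989)}·(-0.102523)·e^{-i(0)(0.7652)} = -0.102523+0.000000i

Re=-0.1025 Im=0.0000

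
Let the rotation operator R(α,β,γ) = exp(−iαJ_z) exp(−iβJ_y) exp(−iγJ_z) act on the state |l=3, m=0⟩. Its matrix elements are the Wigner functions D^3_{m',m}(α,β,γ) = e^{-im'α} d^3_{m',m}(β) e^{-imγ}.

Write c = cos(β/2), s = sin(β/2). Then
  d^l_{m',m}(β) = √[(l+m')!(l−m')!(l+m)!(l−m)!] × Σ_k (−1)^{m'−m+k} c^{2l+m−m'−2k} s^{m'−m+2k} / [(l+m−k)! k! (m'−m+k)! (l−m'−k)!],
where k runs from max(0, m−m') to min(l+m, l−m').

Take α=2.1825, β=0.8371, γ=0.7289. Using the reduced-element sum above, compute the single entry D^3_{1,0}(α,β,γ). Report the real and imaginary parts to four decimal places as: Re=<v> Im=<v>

First d^3_{1,0}(β=0.8371), then the phase factors e^{-i(1)α} and e^{-i(0)γ}:
c=cos(0.8371/2)=0.913679, s=sin(0.8371/2)=0.406436; N=√[24·2·6·6]=41.569219
k∈{0,1,2} keeps every argument non-negative
  k=0: (−1)^1·41.5692/(12)·0.9137^5·0.4064^1 = -0.896503
  k=1: (−1)^2·41.5692/(4)·0.9137^3·0.4064^3 = +0.532194
  k=2: (−1)^3·41.5692/(12)·0.9137^1·0.4064^5 = -0.035103
d^3_{1,0}(0.8371) = -0.896503 +0.532194 -0.035103 = -0.399412
D = (-0.574263-0.818671i)·(-0.399412)·(+1.000000+0.000000i) = +0.229368+0.326987i

Re=0.2294 Im=0.3270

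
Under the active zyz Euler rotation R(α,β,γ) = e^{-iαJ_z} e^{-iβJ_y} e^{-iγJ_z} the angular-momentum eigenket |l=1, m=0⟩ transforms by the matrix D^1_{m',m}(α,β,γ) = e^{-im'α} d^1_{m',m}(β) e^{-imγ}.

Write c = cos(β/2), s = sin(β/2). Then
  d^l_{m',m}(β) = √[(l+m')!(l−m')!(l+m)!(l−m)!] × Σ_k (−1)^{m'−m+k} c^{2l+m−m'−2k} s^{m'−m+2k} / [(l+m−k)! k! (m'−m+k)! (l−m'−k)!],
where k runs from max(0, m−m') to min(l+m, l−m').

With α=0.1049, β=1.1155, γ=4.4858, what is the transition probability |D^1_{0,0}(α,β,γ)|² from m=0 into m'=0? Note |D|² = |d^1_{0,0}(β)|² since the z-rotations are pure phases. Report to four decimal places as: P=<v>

D^1_{0,0}(0.1049,1.1155,4.4858) = e^{-i·0·0.1049}·d^1_{0,0}(1.1155)·e^{-i·0·4.4858}. Compute d first:
c=cos(1.1155/2)=0.848448, s=sin(1.1155/2)=0.529279; N=√[1·1·1·1]=1.000000
k∈{0,1} keeps every argument non-negative
  k=0: (−1)^0·1.0000/(1)·0.8484^2·0.5293^0 = +0.719864
  k=1: (−1)^1·1.0000/(1)·0.8484^0·0.5293^2 = -0.280136
d^1_{0,0}(1.1155) = +0.719864 -0.280136 = +0.439728
|D^1_{0,0}|² = |d^1_{0,0}(β)|² = (+0.439728)² = 0.193361 (the z-rotation phases have unit modulus)

P=0.1934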